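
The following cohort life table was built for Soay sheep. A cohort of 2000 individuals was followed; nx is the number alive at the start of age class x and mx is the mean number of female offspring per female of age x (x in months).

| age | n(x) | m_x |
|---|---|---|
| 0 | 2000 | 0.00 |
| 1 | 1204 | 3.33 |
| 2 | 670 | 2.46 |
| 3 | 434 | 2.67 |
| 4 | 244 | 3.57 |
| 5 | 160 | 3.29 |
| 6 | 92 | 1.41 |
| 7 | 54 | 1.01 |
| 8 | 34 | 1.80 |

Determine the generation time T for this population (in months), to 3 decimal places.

lx = nx/n0 = nx/2000: 1, 0.602, 0.335, 0.217, 0.122, 0.08, 0.046, 0.027, 0.017
lx·mx: 0, 2.00466, 0.8241, 0.57939, 0.43554, 0.2632, 0.06486, 0.02727, 0.0306 → R0 = 4.22962
x·lx·mx: 0, 2.00466, 1.6482, 1.73817, 1.74216, 1.316, 0.38916, 0.19089, 0.2448 → Σ = 9.27404
T = 9.27404 / 4.22962 = 2.192641… → 2.193

2.193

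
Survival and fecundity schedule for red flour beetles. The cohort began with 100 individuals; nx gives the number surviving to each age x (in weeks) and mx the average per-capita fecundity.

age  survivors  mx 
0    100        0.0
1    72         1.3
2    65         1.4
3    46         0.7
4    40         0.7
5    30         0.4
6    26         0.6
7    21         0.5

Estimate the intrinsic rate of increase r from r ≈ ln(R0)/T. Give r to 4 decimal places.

lx = nx/n0 = nx/100: 1, 0.72, 0.65, 0.46, 0.4, 0.3, 0.26, 0.21
R0 = Σ lx·mx = 0 + 0.936 + 0.91 + 0.322 + 0.28 + 0.12 + 0.156 + 0.105 = 2.829
Σ x·lx·mx = 7.113; T = 7.113/2.829 = 2.51432…
r ≈ ln(R0)/T = ln(2.829)/2.51432… = 0.413601… → 0.4136

0.4136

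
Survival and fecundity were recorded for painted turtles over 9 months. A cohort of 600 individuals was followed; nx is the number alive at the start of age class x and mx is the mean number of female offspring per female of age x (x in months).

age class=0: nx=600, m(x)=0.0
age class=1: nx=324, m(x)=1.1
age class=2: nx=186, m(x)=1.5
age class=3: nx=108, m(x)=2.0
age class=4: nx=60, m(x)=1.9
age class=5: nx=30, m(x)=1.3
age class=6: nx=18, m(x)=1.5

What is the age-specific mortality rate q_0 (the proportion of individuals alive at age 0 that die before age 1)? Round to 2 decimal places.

lx = nx/n0 = nx/600: 1, 0.54, 0.31, 0.18, 0.1, 0.05, 0.03
q_0 = (l_0 − l_1) / l_0 = (1 − 0.54) / 1
     = 0.46 / 1 = 0.46 → 0.46

0.46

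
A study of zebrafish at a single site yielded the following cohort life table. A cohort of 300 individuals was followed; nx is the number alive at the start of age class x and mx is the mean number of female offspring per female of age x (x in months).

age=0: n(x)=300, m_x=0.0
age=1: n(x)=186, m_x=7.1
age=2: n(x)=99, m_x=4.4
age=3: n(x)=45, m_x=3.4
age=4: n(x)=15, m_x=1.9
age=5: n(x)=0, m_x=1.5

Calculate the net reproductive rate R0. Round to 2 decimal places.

lx = nx/n0 = nx/300: 1, 0.62, 0.33, 0.15, 0.05, 0
lx·mx by age: 0, 4.402, 1.452, 0.51, 0.095, 0
R0 = Σ lx·mx = 6.459 → 6.46

6.46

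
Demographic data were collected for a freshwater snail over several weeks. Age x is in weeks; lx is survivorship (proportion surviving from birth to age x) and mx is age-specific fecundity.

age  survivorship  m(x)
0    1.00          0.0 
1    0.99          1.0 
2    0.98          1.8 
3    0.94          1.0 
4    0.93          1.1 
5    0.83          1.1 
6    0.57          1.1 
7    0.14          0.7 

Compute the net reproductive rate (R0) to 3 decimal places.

lx·mx by age: 0, 0.99, 1.764, 0.94, 1.023, 0.913, 0.627, 0.098
R0 = Σ lx·mx = 6.355 → 6.355

6.355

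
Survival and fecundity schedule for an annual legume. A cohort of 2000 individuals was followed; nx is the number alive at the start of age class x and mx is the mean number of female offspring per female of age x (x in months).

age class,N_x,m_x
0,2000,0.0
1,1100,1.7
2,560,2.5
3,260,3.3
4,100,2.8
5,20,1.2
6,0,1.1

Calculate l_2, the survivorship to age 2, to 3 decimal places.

0.280

l_2 = n_2/n_0 = 560/2000 = 0.28 → 0.280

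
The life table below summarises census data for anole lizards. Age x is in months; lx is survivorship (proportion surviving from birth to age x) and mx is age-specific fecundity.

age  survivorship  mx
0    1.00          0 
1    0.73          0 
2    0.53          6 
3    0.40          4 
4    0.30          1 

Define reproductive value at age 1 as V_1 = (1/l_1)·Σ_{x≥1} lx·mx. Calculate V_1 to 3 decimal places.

6.959

lx·mx for x ≥ 1: 0, 3.18, 1.6, 0.3 → sum = 5.08
V_1 = 5.08 / l_1 = 5.08 / 0.73 = 6.958904… → 6.959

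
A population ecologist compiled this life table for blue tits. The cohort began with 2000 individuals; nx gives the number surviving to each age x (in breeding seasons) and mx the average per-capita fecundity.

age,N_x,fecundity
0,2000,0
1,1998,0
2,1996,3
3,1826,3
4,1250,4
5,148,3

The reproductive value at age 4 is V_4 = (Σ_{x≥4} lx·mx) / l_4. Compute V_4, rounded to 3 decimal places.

4.355

lx = nx/n0 = nx/2000: 1, 0.999, 0.998, 0.913, 0.625, 0.074
lx·mx for x ≥ 4: 2.5, 0.222 → sum = 2.722
V_4 = 2.722 / l_4 = 2.722 / 0.625 = 4.3552 → 4.355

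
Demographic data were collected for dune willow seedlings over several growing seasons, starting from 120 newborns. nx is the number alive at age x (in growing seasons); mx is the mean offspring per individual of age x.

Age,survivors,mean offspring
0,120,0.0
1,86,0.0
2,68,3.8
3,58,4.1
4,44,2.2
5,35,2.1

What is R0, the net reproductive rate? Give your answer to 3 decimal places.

5.554

lx = nx/n0 = nx/120: 1, 0.71667…, 0.56667…, 0.48333…, 0.36667…, 0.29167…
lx·mx by age: 0, 0, 2.153333…, 1.981667…, 0.806667…, 0.6125…
R0 = Σ lx·mx = 5.554167… → 5.554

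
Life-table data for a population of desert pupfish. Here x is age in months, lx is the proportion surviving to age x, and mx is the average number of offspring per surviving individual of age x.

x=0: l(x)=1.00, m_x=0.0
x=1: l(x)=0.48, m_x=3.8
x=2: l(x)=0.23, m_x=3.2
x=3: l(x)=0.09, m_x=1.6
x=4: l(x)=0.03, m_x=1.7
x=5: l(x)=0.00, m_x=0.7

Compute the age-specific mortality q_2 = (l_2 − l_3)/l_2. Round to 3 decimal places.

q_2 = (l_2 − l_3) / l_2 = (0.23 − 0.09) / 0.23
     = 0.14 / 0.23 = 0.608696… → 0.609

0.609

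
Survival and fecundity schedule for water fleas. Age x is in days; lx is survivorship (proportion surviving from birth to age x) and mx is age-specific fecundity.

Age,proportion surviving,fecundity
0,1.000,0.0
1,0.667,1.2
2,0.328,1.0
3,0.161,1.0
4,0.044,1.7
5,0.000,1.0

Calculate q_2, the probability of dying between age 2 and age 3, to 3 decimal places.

0.509

q_2 = (l_2 − l_3) / l_2 = (0.328 − 0.161) / 0.328
     = 0.167 / 0.328 = 0.509146… → 0.509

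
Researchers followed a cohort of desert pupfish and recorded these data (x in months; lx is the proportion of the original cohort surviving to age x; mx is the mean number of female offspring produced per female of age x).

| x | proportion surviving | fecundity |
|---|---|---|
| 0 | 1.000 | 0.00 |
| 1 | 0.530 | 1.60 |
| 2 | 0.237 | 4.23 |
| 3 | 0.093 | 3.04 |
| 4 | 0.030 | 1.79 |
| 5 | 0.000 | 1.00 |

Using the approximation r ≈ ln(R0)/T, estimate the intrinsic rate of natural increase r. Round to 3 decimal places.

0.437

R0 = Σ lx·mx = 0 + 0.848 + 1.00251 + 0.28272 + 0.0537 + 0 = 2.18693
Σ x·lx·mx = 3.91598; T = 3.91598/2.18693 = 1.79063…
r ≈ ln(R0)/T = ln(2.18693)/1.79063… = 0.437… → 0.437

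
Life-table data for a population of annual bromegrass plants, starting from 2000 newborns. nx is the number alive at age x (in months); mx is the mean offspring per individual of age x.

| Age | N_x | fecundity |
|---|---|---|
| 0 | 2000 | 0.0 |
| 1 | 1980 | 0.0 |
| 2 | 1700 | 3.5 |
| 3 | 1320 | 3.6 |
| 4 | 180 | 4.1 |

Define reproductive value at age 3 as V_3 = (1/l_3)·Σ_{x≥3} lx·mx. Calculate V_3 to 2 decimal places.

lx = nx/n0 = nx/2000: 1, 0.99, 0.85, 0.66, 0.09
lx·mx for x ≥ 3: 2.376, 0.369 → sum = 2.745
V_3 = 2.745 / l_3 = 2.745 / 0.66 = 4.159091… → 4.16

4.16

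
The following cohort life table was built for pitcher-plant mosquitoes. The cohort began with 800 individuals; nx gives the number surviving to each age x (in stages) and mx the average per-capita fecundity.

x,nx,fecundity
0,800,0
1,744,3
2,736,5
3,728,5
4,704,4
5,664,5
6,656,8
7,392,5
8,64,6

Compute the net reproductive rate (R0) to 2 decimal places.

29.10

lx = nx/n0 = nx/800: 1, 0.93, 0.92, 0.91, 0.88, 0.83, 0.82, 0.49, 0.08
lx·mx by age: 0, 2.79, 4.6, 4.55, 3.52, 4.15, 6.56, 2.45, 0.48
R0 = Σ lx·mx = 29.1 → 29.10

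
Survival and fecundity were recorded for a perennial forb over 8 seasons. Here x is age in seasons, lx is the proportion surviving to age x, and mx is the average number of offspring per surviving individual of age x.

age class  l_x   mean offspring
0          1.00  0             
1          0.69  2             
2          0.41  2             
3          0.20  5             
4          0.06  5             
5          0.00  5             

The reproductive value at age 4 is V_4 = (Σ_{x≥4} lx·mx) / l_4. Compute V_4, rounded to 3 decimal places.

5.000

lx·mx for x ≥ 4: 0.3, 0 → sum = 0.3
V_4 = 0.3 / l_4 = 0.3 / 0.06 = 5 → 5.000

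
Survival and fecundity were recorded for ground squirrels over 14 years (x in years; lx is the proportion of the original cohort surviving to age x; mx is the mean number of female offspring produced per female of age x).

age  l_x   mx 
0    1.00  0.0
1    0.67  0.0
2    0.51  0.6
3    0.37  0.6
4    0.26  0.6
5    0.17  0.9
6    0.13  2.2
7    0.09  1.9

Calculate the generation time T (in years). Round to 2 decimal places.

lx·mx: 0, 0, 0.306, 0.222, 0.156, 0.153, 0.286, 0.171 → R0 = 1.294
x·lx·mx: 0, 0, 0.612, 0.666, 0.624, 0.765, 1.716, 1.197 → Σ = 5.58
T = 5.58 / 1.294 = 4.31221… → 4.31

4.31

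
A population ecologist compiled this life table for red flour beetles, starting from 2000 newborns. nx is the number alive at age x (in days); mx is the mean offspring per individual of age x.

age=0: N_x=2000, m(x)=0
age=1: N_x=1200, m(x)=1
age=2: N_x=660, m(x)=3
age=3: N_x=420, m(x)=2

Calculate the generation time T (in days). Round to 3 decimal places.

1.910

lx = nx/n0 = nx/2000: 1, 0.6, 0.33, 0.21
lx·mx: 0, 0.6, 0.99, 0.42 → R0 = 2.01
x·lx·mx: 0, 0.6, 1.98, 1.26 → Σ = 3.84
T = 3.84 / 2.01 = 1.910448… → 1.910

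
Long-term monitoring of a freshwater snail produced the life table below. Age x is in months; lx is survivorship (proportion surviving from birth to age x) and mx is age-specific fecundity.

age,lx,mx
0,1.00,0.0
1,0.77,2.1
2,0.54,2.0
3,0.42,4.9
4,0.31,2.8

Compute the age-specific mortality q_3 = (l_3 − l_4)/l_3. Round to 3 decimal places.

0.262

q_3 = (l_3 − l_4) / l_3 = (0.42 − 0.31) / 0.42
     = 0.11 / 0.42 = 0.261905… → 0.262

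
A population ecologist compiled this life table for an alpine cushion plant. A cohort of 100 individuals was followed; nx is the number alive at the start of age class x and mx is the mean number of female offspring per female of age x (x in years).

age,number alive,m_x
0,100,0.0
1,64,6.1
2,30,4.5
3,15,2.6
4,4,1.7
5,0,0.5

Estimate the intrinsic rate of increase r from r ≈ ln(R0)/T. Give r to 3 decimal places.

1.237

lx = nx/n0 = nx/100: 1, 0.64, 0.3, 0.15, 0.04, 0
R0 = Σ lx·mx = 0 + 3.904 + 1.35 + 0.39 + 0.068 + 0 = 5.712
Σ x·lx·mx = 8.046; T = 8.046/5.712 = 1.40861…
r ≈ ln(R0)/T = ln(5.712)/1.40861… = 1.23708… → 1.237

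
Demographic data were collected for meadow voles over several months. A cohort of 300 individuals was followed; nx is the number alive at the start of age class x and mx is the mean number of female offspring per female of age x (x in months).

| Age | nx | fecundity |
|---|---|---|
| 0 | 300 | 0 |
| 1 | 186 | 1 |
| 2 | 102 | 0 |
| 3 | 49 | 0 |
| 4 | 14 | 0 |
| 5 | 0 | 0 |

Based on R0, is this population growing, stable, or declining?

declining

lx = nx/n0 = nx/300: 1, 0.62, 0.34, 0.16333…, 0.04667…, 0
R0 = Σ lx·mx = 0 + 0.62 + 0 + 0 + 0 + 0 = 0.62…
R0 < 1, so the population is declining.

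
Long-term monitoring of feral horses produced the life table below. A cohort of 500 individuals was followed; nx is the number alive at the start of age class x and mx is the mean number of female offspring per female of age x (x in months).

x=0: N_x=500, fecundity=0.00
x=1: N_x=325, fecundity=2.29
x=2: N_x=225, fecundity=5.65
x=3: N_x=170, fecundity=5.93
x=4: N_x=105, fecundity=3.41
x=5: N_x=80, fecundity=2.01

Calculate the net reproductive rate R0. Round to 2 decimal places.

7.08

lx = nx/n0 = nx/500: 1, 0.65, 0.45, 0.34, 0.21, 0.16
lx·mx by age: 0, 1.4885, 2.5425, 2.0162, 0.7161, 0.3216
R0 = Σ lx·mx = 7.0849 → 7.08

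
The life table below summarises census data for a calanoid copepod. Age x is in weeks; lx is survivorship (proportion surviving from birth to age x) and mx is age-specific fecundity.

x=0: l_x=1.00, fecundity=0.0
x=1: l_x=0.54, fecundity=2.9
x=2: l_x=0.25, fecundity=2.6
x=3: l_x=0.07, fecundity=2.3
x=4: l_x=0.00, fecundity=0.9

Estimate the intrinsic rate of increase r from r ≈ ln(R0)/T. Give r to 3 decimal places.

R0 = Σ lx·mx = 0 + 1.566 + 0.65 + 0.161 + 0 = 2.377
Σ x·lx·mx = 3.349; T = 3.349/2.377 = 1.40892…
r ≈ ln(R0)/T = ln(2.377)/1.40892… = 0.61454… → 0.615

0.615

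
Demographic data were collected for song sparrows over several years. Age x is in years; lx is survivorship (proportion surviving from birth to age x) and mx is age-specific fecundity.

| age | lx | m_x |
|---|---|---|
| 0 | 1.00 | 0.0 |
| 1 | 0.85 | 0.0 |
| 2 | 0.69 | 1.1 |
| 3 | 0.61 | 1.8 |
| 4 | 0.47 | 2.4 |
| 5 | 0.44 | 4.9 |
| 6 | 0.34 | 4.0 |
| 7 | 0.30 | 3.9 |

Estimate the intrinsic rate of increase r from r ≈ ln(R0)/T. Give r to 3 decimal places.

0.429

R0 = Σ lx·mx = 0 + 0 + 0.759 + 1.098 + 1.128 + 2.156 + 1.36 + 1.17 = 7.671
Σ x·lx·mx = 36.454; T = 36.454/7.671 = 4.75218…
r ≈ ln(R0)/T = ln(7.671)/4.75218… = 0.42874… → 0.429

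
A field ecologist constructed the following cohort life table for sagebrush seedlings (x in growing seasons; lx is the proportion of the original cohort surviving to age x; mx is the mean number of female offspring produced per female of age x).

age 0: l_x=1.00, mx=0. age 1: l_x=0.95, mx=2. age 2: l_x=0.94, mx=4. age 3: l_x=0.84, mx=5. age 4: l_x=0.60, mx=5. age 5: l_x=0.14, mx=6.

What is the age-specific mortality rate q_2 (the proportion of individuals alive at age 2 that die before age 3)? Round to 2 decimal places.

q_2 = (l_2 − l_3) / l_2 = (0.94 − 0.84) / 0.94
     = 0.1 / 0.94 = 0.106383… → 0.11

0.11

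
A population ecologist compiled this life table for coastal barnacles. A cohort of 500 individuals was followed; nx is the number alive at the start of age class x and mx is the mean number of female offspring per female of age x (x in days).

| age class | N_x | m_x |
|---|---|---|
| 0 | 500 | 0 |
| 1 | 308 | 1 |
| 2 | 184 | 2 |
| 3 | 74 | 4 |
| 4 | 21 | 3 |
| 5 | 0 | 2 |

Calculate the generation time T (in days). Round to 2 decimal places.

2.11

lx = nx/n0 = nx/500: 1, 0.616, 0.368, 0.148, 0.042, 0
lx·mx: 0, 0.616, 0.736, 0.592, 0.126, 0 → R0 = 2.07
x·lx·mx: 0, 0.616, 1.472, 1.776, 0.504, 0 → Σ = 4.368
T = 4.368 / 2.07 = 2.110145… → 2.11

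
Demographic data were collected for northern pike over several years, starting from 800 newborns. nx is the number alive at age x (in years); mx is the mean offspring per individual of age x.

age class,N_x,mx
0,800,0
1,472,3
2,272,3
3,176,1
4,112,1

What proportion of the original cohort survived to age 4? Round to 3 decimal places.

0.140

l_4 = n_4/n_0 = 112/800 = 0.14 → 0.140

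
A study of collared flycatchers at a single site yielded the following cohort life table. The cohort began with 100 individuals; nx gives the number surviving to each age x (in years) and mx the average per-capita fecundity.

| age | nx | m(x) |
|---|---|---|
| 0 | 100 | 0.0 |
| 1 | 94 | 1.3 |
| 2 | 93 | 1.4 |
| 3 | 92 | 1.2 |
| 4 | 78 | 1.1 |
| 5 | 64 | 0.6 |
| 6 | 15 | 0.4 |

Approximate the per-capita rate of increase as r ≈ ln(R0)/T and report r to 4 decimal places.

0.6121

lx = nx/n0 = nx/100: 1, 0.94, 0.93, 0.92, 0.78, 0.64, 0.15
R0 = Σ lx·mx = 0 + 1.222 + 1.302 + 1.104 + 0.858 + 0.384 + 0.06 = 4.93
Σ x·lx·mx = 12.85; T = 12.85/4.93 = 2.60649…
r ≈ ln(R0)/T = ln(4.93)/2.60649… = 0.612064… → 0.6121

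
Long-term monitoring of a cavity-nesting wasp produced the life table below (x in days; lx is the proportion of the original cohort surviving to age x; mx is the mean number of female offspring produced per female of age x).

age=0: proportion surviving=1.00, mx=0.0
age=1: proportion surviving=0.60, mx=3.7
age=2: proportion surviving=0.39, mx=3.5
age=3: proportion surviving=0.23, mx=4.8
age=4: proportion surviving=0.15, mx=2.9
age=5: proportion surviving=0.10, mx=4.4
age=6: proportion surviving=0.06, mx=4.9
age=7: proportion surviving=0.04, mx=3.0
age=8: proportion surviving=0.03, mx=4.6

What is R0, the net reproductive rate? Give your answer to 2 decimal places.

lx·mx by age: 0, 2.22, 1.365, 1.104, 0.435, 0.44, 0.294, 0.12, 0.138
R0 = Σ lx·mx = 6.116 → 6.12

6.12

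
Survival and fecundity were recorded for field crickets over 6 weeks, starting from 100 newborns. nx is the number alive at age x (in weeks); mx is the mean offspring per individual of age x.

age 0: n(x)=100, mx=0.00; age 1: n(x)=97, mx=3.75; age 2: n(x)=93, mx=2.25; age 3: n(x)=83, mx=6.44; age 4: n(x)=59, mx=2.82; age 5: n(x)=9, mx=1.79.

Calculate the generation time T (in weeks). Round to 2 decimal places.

2.43

lx = nx/n0 = nx/100: 1, 0.97, 0.93, 0.83, 0.59, 0.09
lx·mx: 0, 3.6375, 2.0925, 5.3452, 1.6638, 0.1611 → R0 = 12.9001
x·lx·mx: 0, 3.6375, 4.185, 16.0356, 6.6552, 0.8055 → Σ = 31.3188
T = 31.3188 / 12.9001 = 2.427795… → 2.43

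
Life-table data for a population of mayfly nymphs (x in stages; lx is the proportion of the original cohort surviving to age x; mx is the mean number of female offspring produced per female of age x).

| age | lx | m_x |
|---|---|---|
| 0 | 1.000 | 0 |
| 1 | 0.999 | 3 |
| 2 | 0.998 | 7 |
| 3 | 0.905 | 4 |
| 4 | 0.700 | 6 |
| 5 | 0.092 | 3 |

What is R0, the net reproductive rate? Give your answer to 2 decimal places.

18.08

lx·mx by age: 0, 2.997, 6.986, 3.62, 4.2, 0.276
R0 = Σ lx·mx = 18.079 → 18.08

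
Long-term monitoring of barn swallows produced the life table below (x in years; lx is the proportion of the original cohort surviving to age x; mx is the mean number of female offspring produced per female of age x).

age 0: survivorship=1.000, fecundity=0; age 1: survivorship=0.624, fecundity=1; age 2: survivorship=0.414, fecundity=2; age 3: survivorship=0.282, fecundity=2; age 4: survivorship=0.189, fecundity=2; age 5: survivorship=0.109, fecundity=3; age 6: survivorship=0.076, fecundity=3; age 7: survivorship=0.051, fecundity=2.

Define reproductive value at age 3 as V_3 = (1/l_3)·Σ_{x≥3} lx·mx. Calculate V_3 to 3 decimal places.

lx·mx for x ≥ 3: 0.564, 0.378, 0.327, 0.228, 0.102 → sum = 1.599
V_3 = 1.599 / l_3 = 1.599 / 0.282 = 5.670213… → 5.670

5.670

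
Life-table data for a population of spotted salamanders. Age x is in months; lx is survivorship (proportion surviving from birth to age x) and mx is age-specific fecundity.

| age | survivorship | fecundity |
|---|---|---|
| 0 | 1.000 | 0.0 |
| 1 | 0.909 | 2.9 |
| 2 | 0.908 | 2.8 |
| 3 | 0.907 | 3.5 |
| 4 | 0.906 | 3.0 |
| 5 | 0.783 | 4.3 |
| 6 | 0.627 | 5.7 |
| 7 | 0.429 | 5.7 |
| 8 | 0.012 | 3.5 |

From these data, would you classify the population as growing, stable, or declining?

R0 = Σ lx·mx = 0 + 2.6361 + 2.5424 + 3.1745 + 2.718 + 3.3669 + 3.5739 + 2.4453 + 0.042 = 20.4991
R0 > 1, so the population is growing.

growing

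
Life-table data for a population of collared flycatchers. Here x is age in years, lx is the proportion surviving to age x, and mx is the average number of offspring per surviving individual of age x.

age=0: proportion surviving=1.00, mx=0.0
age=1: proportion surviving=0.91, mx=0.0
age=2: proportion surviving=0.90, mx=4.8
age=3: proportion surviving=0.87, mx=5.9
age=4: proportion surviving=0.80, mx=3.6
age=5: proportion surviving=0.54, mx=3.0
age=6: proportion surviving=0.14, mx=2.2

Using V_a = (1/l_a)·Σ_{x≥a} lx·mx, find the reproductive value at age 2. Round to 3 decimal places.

15.846

lx·mx for x ≥ 2: 4.32, 5.133, 2.88, 1.62, 0.308 → sum = 14.261
V_2 = 14.261 / l_2 = 14.261 / 0.9 = 15.845556… → 15.846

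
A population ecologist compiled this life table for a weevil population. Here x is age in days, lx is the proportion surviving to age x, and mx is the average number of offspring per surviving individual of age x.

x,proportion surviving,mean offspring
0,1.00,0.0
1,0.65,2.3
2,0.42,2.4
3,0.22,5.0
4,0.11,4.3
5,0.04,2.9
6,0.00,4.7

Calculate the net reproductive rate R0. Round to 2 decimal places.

4.19

lx·mx by age: 0, 1.495, 1.008, 1.1, 0.473, 0.116, 0
R0 = Σ lx·mx = 4.192 → 4.19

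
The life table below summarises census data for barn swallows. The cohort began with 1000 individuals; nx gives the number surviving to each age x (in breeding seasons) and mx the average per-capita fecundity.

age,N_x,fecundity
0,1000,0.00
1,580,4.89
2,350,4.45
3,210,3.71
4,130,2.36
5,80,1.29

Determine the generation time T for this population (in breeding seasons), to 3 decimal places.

1.797

lx = nx/n0 = nx/1000: 1, 0.58, 0.35, 0.21, 0.13, 0.08
lx·mx: 0, 2.8362, 1.5575, 0.7791, 0.3068, 0.1032 → R0 = 5.5828
x·lx·mx: 0, 2.8362, 3.115, 2.3373, 1.2272, 0.516 → Σ = 10.0317
T = 10.0317 / 5.5828 = 1.796894… → 1.797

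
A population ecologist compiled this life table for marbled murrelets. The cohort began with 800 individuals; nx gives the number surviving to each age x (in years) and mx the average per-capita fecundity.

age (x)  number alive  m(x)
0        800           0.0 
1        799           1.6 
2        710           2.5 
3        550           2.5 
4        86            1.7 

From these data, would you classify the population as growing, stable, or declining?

lx = nx/n0 = nx/800: 1, 0.99875, 0.8875, 0.6875, 0.1075
R0 = Σ lx·mx = 0 + 1.598 + 2.21875 + 1.71875 + 0.18275 = 5.71825
R0 > 1, so the population is growing.

growing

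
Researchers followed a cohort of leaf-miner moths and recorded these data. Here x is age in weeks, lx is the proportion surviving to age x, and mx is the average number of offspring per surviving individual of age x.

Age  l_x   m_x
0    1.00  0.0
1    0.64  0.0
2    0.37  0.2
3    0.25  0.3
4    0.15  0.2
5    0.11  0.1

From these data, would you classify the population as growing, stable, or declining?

R0 = Σ lx·mx = 0 + 0 + 0.074 + 0.075 + 0.03 + 0.011 = 0.19
R0 < 1, so the population is declining.

declining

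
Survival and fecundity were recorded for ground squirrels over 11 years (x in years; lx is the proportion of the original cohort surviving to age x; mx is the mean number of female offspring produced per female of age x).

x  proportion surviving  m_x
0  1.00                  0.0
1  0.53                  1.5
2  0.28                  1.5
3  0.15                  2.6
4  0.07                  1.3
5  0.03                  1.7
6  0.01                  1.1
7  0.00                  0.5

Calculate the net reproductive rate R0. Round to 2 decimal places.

lx·mx by age: 0, 0.795, 0.42, 0.39, 0.091, 0.051, 0.011, 0
R0 = Σ lx·mx = 1.758 → 1.76

1.76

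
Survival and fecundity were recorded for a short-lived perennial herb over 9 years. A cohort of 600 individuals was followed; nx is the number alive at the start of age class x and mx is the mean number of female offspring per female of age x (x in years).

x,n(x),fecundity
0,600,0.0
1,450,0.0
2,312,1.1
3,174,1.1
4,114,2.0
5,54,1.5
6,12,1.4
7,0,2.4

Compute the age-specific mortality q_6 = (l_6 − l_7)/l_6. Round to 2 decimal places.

1.00

lx = nx/n0 = nx/600: 1, 0.75, 0.52, 0.29, 0.19, 0.09, 0.02, 0
q_6 = (l_6 − l_7) / l_6 = (0.02 − 0) / 0.02
     = 0.02 / 0.02 = 1 → 1.00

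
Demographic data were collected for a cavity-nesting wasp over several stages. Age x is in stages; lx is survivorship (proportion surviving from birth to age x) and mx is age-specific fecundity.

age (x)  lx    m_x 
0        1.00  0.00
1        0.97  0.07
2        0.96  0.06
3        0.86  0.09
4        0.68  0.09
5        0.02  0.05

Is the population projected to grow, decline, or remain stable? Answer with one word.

R0 = Σ lx·mx = 0 + 0.0679 + 0.0576 + 0.0774 + 0.0612 + 0.001 = 0.2651
R0 < 1, so the population is declining.

declining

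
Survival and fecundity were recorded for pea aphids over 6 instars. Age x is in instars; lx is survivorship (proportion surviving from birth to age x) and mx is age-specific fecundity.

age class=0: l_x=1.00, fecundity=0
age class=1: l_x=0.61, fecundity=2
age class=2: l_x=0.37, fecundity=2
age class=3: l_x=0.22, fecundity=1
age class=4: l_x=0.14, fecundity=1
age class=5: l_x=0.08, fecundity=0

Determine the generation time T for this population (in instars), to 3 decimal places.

lx·mx: 0, 1.22, 0.74, 0.22, 0.14, 0 → R0 = 2.32
x·lx·mx: 0, 1.22, 1.48, 0.66, 0.56, 0 → Σ = 3.92
T = 3.92 / 2.32 = 1.689655… → 1.690

1.690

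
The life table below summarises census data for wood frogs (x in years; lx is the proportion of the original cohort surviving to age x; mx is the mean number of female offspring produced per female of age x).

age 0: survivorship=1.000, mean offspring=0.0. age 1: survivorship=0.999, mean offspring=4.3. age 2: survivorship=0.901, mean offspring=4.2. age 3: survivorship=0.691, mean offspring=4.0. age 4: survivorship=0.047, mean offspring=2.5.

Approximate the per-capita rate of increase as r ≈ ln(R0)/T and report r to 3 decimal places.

R0 = Σ lx·mx = 0 + 4.2957 + 3.7842 + 2.764 + 0.1175 = 10.9614
Σ x·lx·mx = 20.6261; T = 20.6261/10.9614 = 1.8817…
r ≈ ln(R0)/T = ln(10.9614)/1.8817… = 1.27245… → 1.272

1.272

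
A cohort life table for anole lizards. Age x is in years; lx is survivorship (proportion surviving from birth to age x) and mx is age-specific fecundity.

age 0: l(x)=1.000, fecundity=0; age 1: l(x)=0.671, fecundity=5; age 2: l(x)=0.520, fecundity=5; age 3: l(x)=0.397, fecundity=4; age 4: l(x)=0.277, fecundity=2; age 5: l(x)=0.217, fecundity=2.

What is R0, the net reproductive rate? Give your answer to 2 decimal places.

8.53

lx·mx by age: 0, 3.355, 2.6, 1.588, 0.554, 0.434
R0 = Σ lx·mx = 8.531 → 8.53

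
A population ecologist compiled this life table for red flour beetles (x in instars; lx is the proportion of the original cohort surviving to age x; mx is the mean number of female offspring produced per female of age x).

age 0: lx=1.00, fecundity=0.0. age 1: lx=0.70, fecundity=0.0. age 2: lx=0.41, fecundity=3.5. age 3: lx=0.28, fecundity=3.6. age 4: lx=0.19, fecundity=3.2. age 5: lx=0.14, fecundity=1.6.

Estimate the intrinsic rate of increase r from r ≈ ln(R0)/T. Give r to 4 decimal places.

0.4113

R0 = Σ lx·mx = 0 + 0 + 1.435 + 1.008 + 0.608 + 0.224 = 3.275
Σ x·lx·mx = 9.446; T = 9.446/3.275 = 2.88427…
r ≈ ln(R0)/T = ln(3.275)/2.88427… = 0.411305… → 0.4113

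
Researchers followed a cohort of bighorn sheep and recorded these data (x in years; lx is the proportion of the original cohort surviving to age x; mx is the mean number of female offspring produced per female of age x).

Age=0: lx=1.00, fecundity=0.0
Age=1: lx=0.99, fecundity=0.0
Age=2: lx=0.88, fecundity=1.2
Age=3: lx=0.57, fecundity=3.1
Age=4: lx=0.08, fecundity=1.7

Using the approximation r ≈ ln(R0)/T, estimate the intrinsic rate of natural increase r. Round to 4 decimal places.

R0 = Σ lx·mx = 0 + 0 + 1.056 + 1.767 + 0.136 = 2.959
Σ x·lx·mx = 7.957; T = 7.957/2.959 = 2.68908…
r ≈ ln(R0)/T = ln(2.959)/2.68908… = 0.403428… → 0.4034

0.4034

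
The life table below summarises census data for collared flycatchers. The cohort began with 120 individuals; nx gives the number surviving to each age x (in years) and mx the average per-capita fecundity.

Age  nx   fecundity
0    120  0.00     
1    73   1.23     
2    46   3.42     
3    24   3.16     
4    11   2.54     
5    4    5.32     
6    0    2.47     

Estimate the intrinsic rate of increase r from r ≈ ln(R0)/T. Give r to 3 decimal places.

0.496

lx = nx/n0 = nx/120: 1, 0.60833…, 0.38333…, 0.2, 0.09167…, 0.03333…, 0
R0 = Σ lx·mx = 0 + 0.74825… + 1.311… + 0.632 + 0.23283… + 0.17733… + 0 = 3.101417…
Σ x·lx·mx = 7.08425…; T = 7.08425…/3.101417… = 2.2842…
r ≈ ln(R0)/T = ln(3.101417…)/2.2842… = 0.49552… → 0.496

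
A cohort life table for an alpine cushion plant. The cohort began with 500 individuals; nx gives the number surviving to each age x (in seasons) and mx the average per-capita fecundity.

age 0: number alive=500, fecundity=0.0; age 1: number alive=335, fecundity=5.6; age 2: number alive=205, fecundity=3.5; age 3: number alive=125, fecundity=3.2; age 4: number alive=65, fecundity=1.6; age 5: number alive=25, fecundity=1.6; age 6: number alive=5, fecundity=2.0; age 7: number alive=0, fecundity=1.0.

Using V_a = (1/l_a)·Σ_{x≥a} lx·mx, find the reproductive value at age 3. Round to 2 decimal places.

lx = nx/n0 = nx/500: 1, 0.67, 0.41, 0.25, 0.13, 0.05, 0.01, 0
lx·mx for x ≥ 3: 0.8, 0.208, 0.08, 0.02, 0 → sum = 1.108
V_3 = 1.108 / l_3 = 1.108 / 0.25 = 4.432 → 4.43

4.43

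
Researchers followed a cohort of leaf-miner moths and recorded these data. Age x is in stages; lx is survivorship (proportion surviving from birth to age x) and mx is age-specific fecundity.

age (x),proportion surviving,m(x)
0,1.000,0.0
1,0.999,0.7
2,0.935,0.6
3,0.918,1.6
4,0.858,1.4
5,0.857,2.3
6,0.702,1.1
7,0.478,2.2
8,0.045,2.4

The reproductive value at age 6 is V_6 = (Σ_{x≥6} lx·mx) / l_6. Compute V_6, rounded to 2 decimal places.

2.75

lx·mx for x ≥ 6: 0.7722, 1.0516, 0.108 → sum = 1.9318
V_6 = 1.9318 / l_6 = 1.9318 / 0.702 = 2.751852… → 2.75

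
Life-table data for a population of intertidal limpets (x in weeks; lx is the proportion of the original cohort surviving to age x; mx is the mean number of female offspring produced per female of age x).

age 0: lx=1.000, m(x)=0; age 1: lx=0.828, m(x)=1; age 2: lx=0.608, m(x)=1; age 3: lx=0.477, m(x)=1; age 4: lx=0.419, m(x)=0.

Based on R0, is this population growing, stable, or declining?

growing

R0 = Σ lx·mx = 0 + 0.828 + 0.608 + 0.477 + 0 = 1.913
R0 > 1, so the population is growing.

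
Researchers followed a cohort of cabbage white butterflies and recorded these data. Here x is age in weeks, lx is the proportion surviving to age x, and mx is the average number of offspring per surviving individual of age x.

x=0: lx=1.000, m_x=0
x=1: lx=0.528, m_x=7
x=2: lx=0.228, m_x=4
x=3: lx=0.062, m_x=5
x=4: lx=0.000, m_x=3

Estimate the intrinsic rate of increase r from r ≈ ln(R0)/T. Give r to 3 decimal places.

R0 = Σ lx·mx = 0 + 3.696 + 0.912 + 0.31 + 0 = 4.918
Σ x·lx·mx = 6.45; T = 6.45/4.918 = 1.31151…
r ≈ ln(R0)/T = ln(4.918)/1.31151… = 1.21456… → 1.215

1.215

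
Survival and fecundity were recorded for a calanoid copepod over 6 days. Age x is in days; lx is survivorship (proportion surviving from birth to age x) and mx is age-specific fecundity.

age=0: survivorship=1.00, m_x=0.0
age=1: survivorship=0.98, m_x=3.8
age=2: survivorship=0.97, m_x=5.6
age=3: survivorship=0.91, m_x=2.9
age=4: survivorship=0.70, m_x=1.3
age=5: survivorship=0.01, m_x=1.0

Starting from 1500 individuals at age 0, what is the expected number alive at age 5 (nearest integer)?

15

Expected survivors = N0 · l_5 = 1500 × 0.01 = 15 → 15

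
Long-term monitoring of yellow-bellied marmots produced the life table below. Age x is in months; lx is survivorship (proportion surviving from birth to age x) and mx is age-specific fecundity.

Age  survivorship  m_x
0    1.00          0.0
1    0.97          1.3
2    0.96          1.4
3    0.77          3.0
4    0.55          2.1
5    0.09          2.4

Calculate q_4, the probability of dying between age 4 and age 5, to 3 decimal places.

q_4 = (l_4 − l_5) / l_4 = (0.55 − 0.09) / 0.55
     = 0.46 / 0.55 = 0.836364… → 0.836

0.836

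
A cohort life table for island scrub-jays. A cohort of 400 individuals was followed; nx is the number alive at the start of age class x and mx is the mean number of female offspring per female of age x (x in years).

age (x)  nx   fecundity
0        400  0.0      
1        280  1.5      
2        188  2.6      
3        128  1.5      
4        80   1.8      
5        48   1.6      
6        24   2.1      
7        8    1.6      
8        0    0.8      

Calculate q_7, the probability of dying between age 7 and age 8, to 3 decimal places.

lx = nx/n0 = nx/400: 1, 0.7, 0.47, 0.32, 0.2, 0.12, 0.06, 0.02, 0
q_7 = (l_7 − l_8) / l_7 = (0.02 − 0) / 0.02
     = 0.02 / 0.02 = 1 → 1.000

1.000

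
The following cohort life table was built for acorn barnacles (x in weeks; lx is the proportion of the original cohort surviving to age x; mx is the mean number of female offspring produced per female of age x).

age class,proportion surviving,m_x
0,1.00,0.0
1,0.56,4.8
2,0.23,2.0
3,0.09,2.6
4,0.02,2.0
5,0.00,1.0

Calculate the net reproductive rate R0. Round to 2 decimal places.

3.42

lx·mx by age: 0, 2.688, 0.46, 0.234, 0.04, 0
R0 = Σ lx·mx = 3.422 → 3.42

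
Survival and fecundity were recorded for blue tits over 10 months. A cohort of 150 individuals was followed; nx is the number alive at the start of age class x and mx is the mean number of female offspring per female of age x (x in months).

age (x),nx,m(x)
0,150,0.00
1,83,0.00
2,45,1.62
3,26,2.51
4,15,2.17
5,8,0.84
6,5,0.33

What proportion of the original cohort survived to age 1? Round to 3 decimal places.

l_1 = n_1/n_0 = 83/150 = 0.553333… → 0.553

0.553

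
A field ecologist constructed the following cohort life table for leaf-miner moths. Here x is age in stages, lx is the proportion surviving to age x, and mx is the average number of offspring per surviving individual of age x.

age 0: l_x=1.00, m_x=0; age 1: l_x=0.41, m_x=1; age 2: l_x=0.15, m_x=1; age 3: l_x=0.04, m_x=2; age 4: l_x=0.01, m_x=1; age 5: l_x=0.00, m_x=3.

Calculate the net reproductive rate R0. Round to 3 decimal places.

0.650

lx·mx by age: 0, 0.41, 0.15, 0.08, 0.01, 0
R0 = Σ lx·mx = 0.65 → 0.650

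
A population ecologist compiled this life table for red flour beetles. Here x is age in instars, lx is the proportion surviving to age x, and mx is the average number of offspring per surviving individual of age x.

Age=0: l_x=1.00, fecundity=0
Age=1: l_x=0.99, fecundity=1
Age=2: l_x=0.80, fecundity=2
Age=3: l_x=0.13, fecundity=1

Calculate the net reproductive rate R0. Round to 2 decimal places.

lx·mx by age: 0, 0.99, 1.6, 0.13
R0 = Σ lx·mx = 2.72 → 2.72

2.72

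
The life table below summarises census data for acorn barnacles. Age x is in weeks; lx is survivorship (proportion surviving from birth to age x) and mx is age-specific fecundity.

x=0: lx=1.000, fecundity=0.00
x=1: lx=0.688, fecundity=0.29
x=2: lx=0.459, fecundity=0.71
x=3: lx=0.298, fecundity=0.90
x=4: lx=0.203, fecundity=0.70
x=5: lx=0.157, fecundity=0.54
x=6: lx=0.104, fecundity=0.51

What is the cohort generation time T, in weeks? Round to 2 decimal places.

lx·mx: 0, 0.19952, 0.32589, 0.2682, 0.1421, 0.08478, 0.05304 → R0 = 1.07353
x·lx·mx: 0, 0.19952, 0.65178, 0.8046, 0.5684, 0.4239, 0.31824 → Σ = 2.96644
T = 2.96644 / 1.07353 = 2.763258… → 2.76

2.76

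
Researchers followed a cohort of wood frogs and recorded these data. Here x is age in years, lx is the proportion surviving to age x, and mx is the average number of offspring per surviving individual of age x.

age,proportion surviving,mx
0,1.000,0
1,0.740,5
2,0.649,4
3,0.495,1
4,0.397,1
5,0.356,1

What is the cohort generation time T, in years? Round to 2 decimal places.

lx·mx: 0, 3.7, 2.596, 0.495, 0.397, 0.356 → R0 = 7.544
x·lx·mx: 0, 3.7, 5.192, 1.485, 1.588, 1.78 → Σ = 13.745
T = 13.745 / 7.544 = 1.821978… → 1.82

1.82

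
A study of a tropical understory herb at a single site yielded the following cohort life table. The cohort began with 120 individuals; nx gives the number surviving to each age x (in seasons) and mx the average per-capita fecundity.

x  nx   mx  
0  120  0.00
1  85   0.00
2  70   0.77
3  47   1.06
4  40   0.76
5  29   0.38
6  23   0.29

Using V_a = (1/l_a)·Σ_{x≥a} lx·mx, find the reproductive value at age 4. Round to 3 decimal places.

lx = nx/n0 = nx/120: 1, 0.70833…, 0.58333…, 0.39167…, 0.33333…, 0.24167…, 0.19167…
lx·mx for x ≥ 4: 0.253333…, 0.091833…, 0.055583… → sum = 0.40075…
V_4 = 0.40075… / l_4 = 0.40075… / 0.333333… = 1.20225… → 1.202

1.202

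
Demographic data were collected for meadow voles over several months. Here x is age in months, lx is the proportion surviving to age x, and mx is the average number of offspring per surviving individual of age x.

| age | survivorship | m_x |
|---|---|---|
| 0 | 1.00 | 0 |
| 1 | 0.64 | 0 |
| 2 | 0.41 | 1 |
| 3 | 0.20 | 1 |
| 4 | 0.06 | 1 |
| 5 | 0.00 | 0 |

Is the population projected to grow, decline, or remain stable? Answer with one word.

declining

R0 = Σ lx·mx = 0 + 0 + 0.41 + 0.2 + 0.06 + 0 = 0.67
R0 < 1, so the population is declining.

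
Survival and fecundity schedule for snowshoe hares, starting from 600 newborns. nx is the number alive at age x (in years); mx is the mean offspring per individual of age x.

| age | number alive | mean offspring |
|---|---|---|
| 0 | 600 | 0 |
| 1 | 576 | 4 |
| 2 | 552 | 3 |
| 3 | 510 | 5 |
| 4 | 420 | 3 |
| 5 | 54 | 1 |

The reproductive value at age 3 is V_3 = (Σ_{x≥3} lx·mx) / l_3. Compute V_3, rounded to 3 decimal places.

7.576

lx = nx/n0 = nx/600: 1, 0.96, 0.92, 0.85, 0.7, 0.09
lx·mx for x ≥ 3: 4.25, 2.1, 0.09 → sum = 6.44
V_3 = 6.44 / l_3 = 6.44 / 0.85 = 7.576471… → 7.576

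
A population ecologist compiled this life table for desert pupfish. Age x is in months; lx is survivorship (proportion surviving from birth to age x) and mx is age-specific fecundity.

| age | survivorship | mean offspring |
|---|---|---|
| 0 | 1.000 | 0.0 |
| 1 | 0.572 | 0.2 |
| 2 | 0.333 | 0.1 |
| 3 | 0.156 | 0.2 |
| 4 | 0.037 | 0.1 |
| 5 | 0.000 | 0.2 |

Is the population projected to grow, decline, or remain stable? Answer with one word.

R0 = Σ lx·mx = 0 + 0.1144 + 0.0333 + 0.0312 + 0.0037 + 0 = 0.1826
R0 < 1, so the population is declining.

declining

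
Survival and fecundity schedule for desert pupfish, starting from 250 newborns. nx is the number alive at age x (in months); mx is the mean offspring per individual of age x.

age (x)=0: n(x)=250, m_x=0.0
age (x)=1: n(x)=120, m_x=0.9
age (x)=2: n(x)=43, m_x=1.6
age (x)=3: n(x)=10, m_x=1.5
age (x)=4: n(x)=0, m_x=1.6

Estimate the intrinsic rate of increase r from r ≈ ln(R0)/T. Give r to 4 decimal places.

lx = nx/n0 = nx/250: 1, 0.48, 0.172, 0.04, 0
R0 = Σ lx·mx = 0 + 0.432 + 0.2752 + 0.06 + 0 = 0.7672
Σ x·lx·mx = 1.1624; T = 1.1624/0.7672 = 1.51512…
r ≈ ln(R0)/T = ln(0.7672)/1.51512… = -0.174909… → -0.1749

-0.1749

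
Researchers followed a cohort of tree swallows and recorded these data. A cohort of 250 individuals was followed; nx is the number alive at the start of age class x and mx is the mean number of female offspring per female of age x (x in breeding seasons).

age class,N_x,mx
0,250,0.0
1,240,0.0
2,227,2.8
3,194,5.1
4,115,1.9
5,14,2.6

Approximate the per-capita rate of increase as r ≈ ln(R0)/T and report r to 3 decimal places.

0.716

lx = nx/n0 = nx/250: 1, 0.96, 0.908, 0.776, 0.46, 0.056
R0 = Σ lx·mx = 0 + 0 + 2.5424 + 3.9576 + 0.874 + 0.1456 = 7.5196
Σ x·lx·mx = 21.1816; T = 21.1816/7.5196 = 2.81685…
r ≈ ln(R0)/T = ln(7.5196)/2.81685… = 0.71623… → 0.716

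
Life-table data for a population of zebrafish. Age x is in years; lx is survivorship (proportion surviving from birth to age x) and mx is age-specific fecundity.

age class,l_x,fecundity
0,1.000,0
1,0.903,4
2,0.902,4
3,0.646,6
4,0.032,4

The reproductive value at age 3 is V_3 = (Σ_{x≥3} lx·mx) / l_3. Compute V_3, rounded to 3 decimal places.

6.198

lx·mx for x ≥ 3: 3.876, 0.128 → sum = 4.004
V_3 = 4.004 / l_3 = 4.004 / 0.646 = 6.198142… → 6.198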